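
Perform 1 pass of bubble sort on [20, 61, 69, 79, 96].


Initial: [20, 61, 69, 79, 96]
Pass 1: [20, 61, 69, 79, 96] (0 swaps)

After 1 pass: [20, 61, 69, 79, 96]


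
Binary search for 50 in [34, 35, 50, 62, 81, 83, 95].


Step 1: lo=0, hi=6, mid=3, val=62
Step 2: lo=0, hi=2, mid=1, val=35
Step 3: lo=2, hi=2, mid=2, val=50

Found at index 2


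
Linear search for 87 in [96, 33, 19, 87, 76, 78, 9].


i=0: 96!=87
i=1: 33!=87
i=2: 19!=87
i=3: 87==87 found!

Found at 3, 4 comps


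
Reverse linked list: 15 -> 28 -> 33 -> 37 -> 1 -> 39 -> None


Step 1: curr=15, set curr.next=prev(None) | reversed so far: 15
Step 2: curr=28, set curr.next=prev(15) | reversed so far: 28 -> 15
Step 3: curr=33, set curr.next=prev(28) | reversed so far: 33 -> 28 -> 15
Step 4: curr=37, set curr.next=prev(33) | reversed so far: 37 -> 33 -> 28 -> 15
Step 5: curr=1, set curr.next=prev(37) | reversed so far: 1 -> 37 -> 33 -> 28 -> 15
Step 6: curr=39, set curr.next=prev(1) | reversed so far: 39 -> 1 -> 37 -> 33 -> 28 -> 15

39 -> 1 -> 37 -> 33 -> 28 -> 15 -> None


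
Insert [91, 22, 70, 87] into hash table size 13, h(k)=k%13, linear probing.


Insert 91: h=0 -> slot 0
Insert 22: h=9 -> slot 9
Insert 70: h=5 -> slot 5
Insert 87: h=9, 1 probes -> slot 10

Table: [91, None, None, None, None, 70, None, None, None, 22, 87, None, None]


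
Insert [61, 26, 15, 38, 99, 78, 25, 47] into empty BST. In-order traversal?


Insert 61: root
Insert 26: L from 61
Insert 15: L from 61 -> L from 26
Insert 38: L from 61 -> R from 26
Insert 99: R from 61
Insert 78: R from 61 -> L from 99
Insert 25: L from 61 -> L from 26 -> R from 15
Insert 47: L from 61 -> R from 26 -> R from 38

In-order: [15, 25, 26, 38, 47, 61, 78, 99]


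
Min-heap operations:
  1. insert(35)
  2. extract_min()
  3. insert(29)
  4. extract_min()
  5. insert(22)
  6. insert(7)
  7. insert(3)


insert(35) -> [35]
extract_min()->35, []
insert(29) -> [29]
extract_min()->29, []
insert(22) -> [22]
insert(7) -> [7, 22]
insert(3) -> [3, 22, 7]

Final heap: [3, 22, 7]


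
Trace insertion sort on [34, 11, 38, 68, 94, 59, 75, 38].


Initial: [34, 11, 38, 68, 94, 59, 75, 38]
Insert 11: [11, 34, 38, 68, 94, 59, 75, 38]
Insert 38: [11, 34, 38, 68, 94, 59, 75, 38]
Insert 68: [11, 34, 38, 68, 94, 59, 75, 38]
Insert 94: [11, 34, 38, 68, 94, 59, 75, 38]
Insert 59: [11, 34, 38, 59, 68, 94, 75, 38]
Insert 75: [11, 34, 38, 59, 68, 75, 94, 38]
Insert 38: [11, 34, 38, 38, 59, 68, 75, 94]

Sorted: [11, 34, 38, 38, 59, 68, 75, 94]


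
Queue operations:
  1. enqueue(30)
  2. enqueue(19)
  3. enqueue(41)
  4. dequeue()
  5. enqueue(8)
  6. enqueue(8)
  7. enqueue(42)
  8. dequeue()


enqueue(30) -> [30]
enqueue(19) -> [30, 19]
enqueue(41) -> [30, 19, 41]
dequeue()->30, [19, 41]
enqueue(8) -> [19, 41, 8]
enqueue(8) -> [19, 41, 8, 8]
enqueue(42) -> [19, 41, 8, 8, 42]
dequeue()->19, [41, 8, 8, 42]

Final queue: [41, 8, 8, 42]


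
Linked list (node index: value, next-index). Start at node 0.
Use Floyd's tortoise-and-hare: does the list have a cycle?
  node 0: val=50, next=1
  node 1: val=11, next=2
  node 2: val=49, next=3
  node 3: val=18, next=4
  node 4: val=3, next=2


Floyd's tortoise (slow, +1) and hare (fast, +2):
  init: slow=0, fast=0
  step 1: slow=1, fast=2
  step 2: slow=2, fast=4
  step 3: slow=3, fast=3
  slow == fast at node 3: cycle detected

Cycle: yes


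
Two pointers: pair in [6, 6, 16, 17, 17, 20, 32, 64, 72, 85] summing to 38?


lo=0(6)+hi=9(85)=91
lo=0(6)+hi=8(72)=78
lo=0(6)+hi=7(64)=70
lo=0(6)+hi=6(32)=38

Yes: 6+32=38


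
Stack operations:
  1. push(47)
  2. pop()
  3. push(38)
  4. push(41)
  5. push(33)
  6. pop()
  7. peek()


push(47) -> [47]
pop()->47, []
push(38) -> [38]
push(41) -> [38, 41]
push(33) -> [38, 41, 33]
pop()->33, [38, 41]
peek()->41

Final stack: [38, 41]


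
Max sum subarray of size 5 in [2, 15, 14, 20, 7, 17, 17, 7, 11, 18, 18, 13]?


[0:5]: 58
[1:6]: 73
[2:7]: 75
[3:8]: 68
[4:9]: 59
[5:10]: 70
[6:11]: 71
[7:12]: 67

Max: 75 at [2:7]


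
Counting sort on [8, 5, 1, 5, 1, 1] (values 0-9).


Input: [8, 5, 1, 5, 1, 1]
Counts: [0, 3, 0, 0, 0, 2, 0, 0, 1, 0]

Sorted: [1, 1, 1, 5, 5, 8]


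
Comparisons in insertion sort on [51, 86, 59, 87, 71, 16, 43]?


Algorithm: insertion sort
Input: [51, 86, 59, 87, 71, 16, 43]
Sorted: [16, 43, 51, 59, 71, 86, 87]

18


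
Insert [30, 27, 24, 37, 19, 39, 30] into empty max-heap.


Insert 30: [30]
Insert 27: [30, 27]
Insert 24: [30, 27, 24]
Insert 37: [37, 30, 24, 27]
Insert 19: [37, 30, 24, 27, 19]
Insert 39: [39, 30, 37, 27, 19, 24]
Insert 30: [39, 30, 37, 27, 19, 24, 30]

Final heap: [39, 30, 37, 27, 19, 24, 30]


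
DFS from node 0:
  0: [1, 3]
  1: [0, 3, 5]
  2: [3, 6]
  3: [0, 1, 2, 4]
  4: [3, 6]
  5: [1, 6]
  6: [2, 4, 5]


Visit 0, push [3, 1]
Visit 1, push [5, 3]
Visit 3, push [4, 2]
Visit 2, push [6]
Visit 6, push [5, 4]
Visit 4, push []
Visit 5, push []

DFS order: [0, 1, 3, 2, 6, 4, 5]


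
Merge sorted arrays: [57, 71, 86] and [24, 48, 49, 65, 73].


Take 24 from B
Take 48 from B
Take 49 from B
Take 57 from A
Take 65 from B
Take 71 from A
Take 73 from B

Merged: [24, 48, 49, 57, 65, 71, 73, 86]


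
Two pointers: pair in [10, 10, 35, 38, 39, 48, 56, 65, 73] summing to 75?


lo=0(10)+hi=8(73)=83
lo=0(10)+hi=7(65)=75

Yes: 10+65=75


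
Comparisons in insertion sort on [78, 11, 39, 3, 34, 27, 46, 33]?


Algorithm: insertion sort
Input: [78, 11, 39, 3, 34, 27, 46, 33]
Sorted: [3, 11, 27, 33, 34, 39, 46, 78]

20


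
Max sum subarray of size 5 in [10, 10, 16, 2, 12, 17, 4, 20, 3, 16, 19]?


[0:5]: 50
[1:6]: 57
[2:7]: 51
[3:8]: 55
[4:9]: 56
[5:10]: 60
[6:11]: 62

Max: 62 at [6:11]


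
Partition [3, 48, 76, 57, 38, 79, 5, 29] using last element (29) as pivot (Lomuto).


Pivot: 29
  3 <= 29: advance i (no swap)
  5 <= 29: swap -> [3, 5, 76, 57, 38, 79, 48, 29]
Place pivot at 2: [3, 5, 29, 57, 38, 79, 48, 76]

Partitioned: [3, 5, 29, 57, 38, 79, 48, 76]


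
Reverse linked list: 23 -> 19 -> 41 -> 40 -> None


Step 1: curr=23, set curr.next=prev(None) | reversed so far: 23
Step 2: curr=19, set curr.next=prev(23) | reversed so far: 19 -> 23
Step 3: curr=41, set curr.next=prev(19) | reversed so far: 41 -> 19 -> 23
Step 4: curr=40, set curr.next=prev(41) | reversed so far: 40 -> 41 -> 19 -> 23

40 -> 41 -> 19 -> 23 -> None


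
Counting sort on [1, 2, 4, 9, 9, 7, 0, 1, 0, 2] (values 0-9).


Input: [1, 2, 4, 9, 9, 7, 0, 1, 0, 2]
Counts: [2, 2, 2, 0, 1, 0, 0, 1, 0, 2]

Sorted: [0, 0, 1, 1, 2, 2, 4, 7, 9, 9]


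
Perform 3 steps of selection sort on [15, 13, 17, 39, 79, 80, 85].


Initial: [15, 13, 17, 39, 79, 80, 85]
Step 1: min=13 at 1
  Swap: [13, 15, 17, 39, 79, 80, 85]
Step 2: min=15 at 1
  Swap: [13, 15, 17, 39, 79, 80, 85]
Step 3: min=17 at 2
  Swap: [13, 15, 17, 39, 79, 80, 85]

After 3 steps: [13, 15, 17, 39, 79, 80, 85]


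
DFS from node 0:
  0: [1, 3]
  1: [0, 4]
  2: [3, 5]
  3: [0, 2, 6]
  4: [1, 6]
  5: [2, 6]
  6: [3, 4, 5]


Visit 0, push [3, 1]
Visit 1, push [4]
Visit 4, push [6]
Visit 6, push [5, 3]
Visit 3, push [2]
Visit 2, push [5]
Visit 5, push []

DFS order: [0, 1, 4, 6, 3, 2, 5]


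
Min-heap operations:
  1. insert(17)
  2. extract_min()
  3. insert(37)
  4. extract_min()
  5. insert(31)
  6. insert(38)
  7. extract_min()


insert(17) -> [17]
extract_min()->17, []
insert(37) -> [37]
extract_min()->37, []
insert(31) -> [31]
insert(38) -> [31, 38]
extract_min()->31, [38]

Final heap: [38]


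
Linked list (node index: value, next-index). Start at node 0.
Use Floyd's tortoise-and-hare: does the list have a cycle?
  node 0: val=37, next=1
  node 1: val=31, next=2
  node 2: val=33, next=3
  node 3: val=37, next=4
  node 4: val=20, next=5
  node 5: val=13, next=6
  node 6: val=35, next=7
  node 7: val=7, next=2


Floyd's tortoise (slow, +1) and hare (fast, +2):
  init: slow=0, fast=0
  step 1: slow=1, fast=2
  step 2: slow=2, fast=4
  step 3: slow=3, fast=6
  step 4: slow=4, fast=2
  step 5: slow=5, fast=4
  step 6: slow=6, fast=6
  slow == fast at node 6: cycle detected

Cycle: yes


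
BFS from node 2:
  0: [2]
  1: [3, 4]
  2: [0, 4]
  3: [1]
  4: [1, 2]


Visit 2, enqueue [0, 4]
Visit 0, enqueue []
Visit 4, enqueue [1]
Visit 1, enqueue [3]
Visit 3, enqueue []

BFS order: [2, 0, 4, 1, 3]


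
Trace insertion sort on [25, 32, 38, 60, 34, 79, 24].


Initial: [25, 32, 38, 60, 34, 79, 24]
Insert 32: [25, 32, 38, 60, 34, 79, 24]
Insert 38: [25, 32, 38, 60, 34, 79, 24]
Insert 60: [25, 32, 38, 60, 34, 79, 24]
Insert 34: [25, 32, 34, 38, 60, 79, 24]
Insert 79: [25, 32, 34, 38, 60, 79, 24]
Insert 24: [24, 25, 32, 34, 38, 60, 79]

Sorted: [24, 25, 32, 34, 38, 60, 79]


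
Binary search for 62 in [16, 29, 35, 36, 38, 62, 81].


Step 1: lo=0, hi=6, mid=3, val=36
Step 2: lo=4, hi=6, mid=5, val=62

Found at index 5


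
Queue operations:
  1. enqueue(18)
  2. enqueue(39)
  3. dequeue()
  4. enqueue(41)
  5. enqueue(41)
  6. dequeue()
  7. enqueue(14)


enqueue(18) -> [18]
enqueue(39) -> [18, 39]
dequeue()->18, [39]
enqueue(41) -> [39, 41]
enqueue(41) -> [39, 41, 41]
dequeue()->39, [41, 41]
enqueue(14) -> [41, 41, 14]

Final queue: [41, 41, 14]


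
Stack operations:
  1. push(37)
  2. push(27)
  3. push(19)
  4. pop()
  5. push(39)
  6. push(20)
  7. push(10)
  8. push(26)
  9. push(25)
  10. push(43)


push(37) -> [37]
push(27) -> [37, 27]
push(19) -> [37, 27, 19]
pop()->19, [37, 27]
push(39) -> [37, 27, 39]
push(20) -> [37, 27, 39, 20]
push(10) -> [37, 27, 39, 20, 10]
push(26) -> [37, 27, 39, 20, 10, 26]
push(25) -> [37, 27, 39, 20, 10, 26, 25]
push(43) -> [37, 27, 39, 20, 10, 26, 25, 43]

Final stack: [37, 27, 39, 20, 10, 26, 25, 43]


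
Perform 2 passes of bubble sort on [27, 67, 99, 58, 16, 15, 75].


Initial: [27, 67, 99, 58, 16, 15, 75]
Pass 1: [27, 67, 58, 16, 15, 75, 99] (4 swaps)
Pass 2: [27, 58, 16, 15, 67, 75, 99] (3 swaps)

After 2 passes: [27, 58, 16, 15, 67, 75, 99]


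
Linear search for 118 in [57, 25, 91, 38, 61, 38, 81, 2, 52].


i=0: 57!=118
i=1: 25!=118
i=2: 91!=118
i=3: 38!=118
i=4: 61!=118
i=5: 38!=118
i=6: 81!=118
i=7: 2!=118
i=8: 52!=118

Not found, 9 comps


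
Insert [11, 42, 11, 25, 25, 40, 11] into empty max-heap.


Insert 11: [11]
Insert 42: [42, 11]
Insert 11: [42, 11, 11]
Insert 25: [42, 25, 11, 11]
Insert 25: [42, 25, 11, 11, 25]
Insert 40: [42, 25, 40, 11, 25, 11]
Insert 11: [42, 25, 40, 11, 25, 11, 11]

Final heap: [42, 25, 40, 11, 25, 11, 11]


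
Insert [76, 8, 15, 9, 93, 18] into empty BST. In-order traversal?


Insert 76: root
Insert 8: L from 76
Insert 15: L from 76 -> R from 8
Insert 9: L from 76 -> R from 8 -> L from 15
Insert 93: R from 76
Insert 18: L from 76 -> R from 8 -> R from 15

In-order: [8, 9, 15, 18, 76, 93]


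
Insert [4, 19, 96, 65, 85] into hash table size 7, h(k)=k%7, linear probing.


Insert 4: h=4 -> slot 4
Insert 19: h=5 -> slot 5
Insert 96: h=5, 1 probes -> slot 6
Insert 65: h=2 -> slot 2
Insert 85: h=1 -> slot 1

Table: [None, 85, 65, None, 4, 19, 96]


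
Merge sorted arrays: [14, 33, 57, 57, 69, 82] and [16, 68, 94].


Take 14 from A
Take 16 from B
Take 33 from A
Take 57 from A
Take 57 from A
Take 68 from B
Take 69 from A
Take 82 from A

Merged: [14, 16, 33, 57, 57, 68, 69, 82, 94]


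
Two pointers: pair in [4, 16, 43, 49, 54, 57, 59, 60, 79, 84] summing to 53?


lo=0(4)+hi=9(84)=88
lo=0(4)+hi=8(79)=83
lo=0(4)+hi=7(60)=64
lo=0(4)+hi=6(59)=63
lo=0(4)+hi=5(57)=61
lo=0(4)+hi=4(54)=58
lo=0(4)+hi=3(49)=53

Yes: 4+49=53


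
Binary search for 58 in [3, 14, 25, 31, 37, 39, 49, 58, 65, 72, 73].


Step 1: lo=0, hi=10, mid=5, val=39
Step 2: lo=6, hi=10, mid=8, val=65
Step 3: lo=6, hi=7, mid=6, val=49
Step 4: lo=7, hi=7, mid=7, val=58

Found at index 7


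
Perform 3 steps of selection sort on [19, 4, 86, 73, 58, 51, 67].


Initial: [19, 4, 86, 73, 58, 51, 67]
Step 1: min=4 at 1
  Swap: [4, 19, 86, 73, 58, 51, 67]
Step 2: min=19 at 1
  Swap: [4, 19, 86, 73, 58, 51, 67]
Step 3: min=51 at 5
  Swap: [4, 19, 51, 73, 58, 86, 67]

After 3 steps: [4, 19, 51, 73, 58, 86, 67]


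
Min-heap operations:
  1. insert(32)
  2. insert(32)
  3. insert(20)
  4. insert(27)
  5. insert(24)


insert(32) -> [32]
insert(32) -> [32, 32]
insert(20) -> [20, 32, 32]
insert(27) -> [20, 27, 32, 32]
insert(24) -> [20, 24, 32, 32, 27]

Final heap: [20, 24, 32, 32, 27]


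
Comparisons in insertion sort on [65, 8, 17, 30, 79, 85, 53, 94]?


Algorithm: insertion sort
Input: [65, 8, 17, 30, 79, 85, 53, 94]
Sorted: [8, 17, 30, 53, 65, 79, 85, 94]

12


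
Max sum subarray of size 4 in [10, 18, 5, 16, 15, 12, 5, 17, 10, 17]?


[0:4]: 49
[1:5]: 54
[2:6]: 48
[3:7]: 48
[4:8]: 49
[5:9]: 44
[6:10]: 49

Max: 54 at [1:5]


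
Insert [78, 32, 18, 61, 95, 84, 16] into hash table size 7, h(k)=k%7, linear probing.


Insert 78: h=1 -> slot 1
Insert 32: h=4 -> slot 4
Insert 18: h=4, 1 probes -> slot 5
Insert 61: h=5, 1 probes -> slot 6
Insert 95: h=4, 3 probes -> slot 0
Insert 84: h=0, 2 probes -> slot 2
Insert 16: h=2, 1 probes -> slot 3

Table: [95, 78, 84, 16, 32, 18, 61]


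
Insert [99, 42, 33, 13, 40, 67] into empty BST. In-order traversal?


Insert 99: root
Insert 42: L from 99
Insert 33: L from 99 -> L from 42
Insert 13: L from 99 -> L from 42 -> L from 33
Insert 40: L from 99 -> L from 42 -> R from 33
Insert 67: L from 99 -> R from 42

In-order: [13, 33, 40, 42, 67, 99]


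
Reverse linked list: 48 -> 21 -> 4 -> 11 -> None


Step 1: curr=48, set curr.next=prev(None) | reversed so far: 48
Step 2: curr=21, set curr.next=prev(48) | reversed so far: 21 -> 48
Step 3: curr=4, set curr.next=prev(21) | reversed so far: 4 -> 21 -> 48
Step 4: curr=11, set curr.next=prev(4) | reversed so far: 11 -> 4 -> 21 -> 48

11 -> 4 -> 21 -> 48 -> None


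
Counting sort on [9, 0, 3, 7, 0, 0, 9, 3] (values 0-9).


Input: [9, 0, 3, 7, 0, 0, 9, 3]
Counts: [3, 0, 0, 2, 0, 0, 0, 1, 0, 2]

Sorted: [0, 0, 0, 3, 3, 7, 9, 9]


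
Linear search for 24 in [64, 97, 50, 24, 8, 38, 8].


i=0: 64!=24
i=1: 97!=24
i=2: 50!=24
i=3: 24==24 found!

Found at 3, 4 comps


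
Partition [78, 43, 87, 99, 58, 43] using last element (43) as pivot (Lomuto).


Pivot: 43
  43 <= 43: swap -> [43, 78, 87, 99, 58, 43]
Place pivot at 1: [43, 43, 87, 99, 58, 78]

Partitioned: [43, 43, 87, 99, 58, 78]


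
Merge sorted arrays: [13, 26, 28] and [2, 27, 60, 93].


Take 2 from B
Take 13 from A
Take 26 from A
Take 27 from B
Take 28 from A

Merged: [2, 13, 26, 27, 28, 60, 93]


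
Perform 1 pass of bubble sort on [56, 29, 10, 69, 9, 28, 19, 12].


Initial: [56, 29, 10, 69, 9, 28, 19, 12]
Pass 1: [29, 10, 56, 9, 28, 19, 12, 69] (6 swaps)

After 1 pass: [29, 10, 56, 9, 28, 19, 12, 69]


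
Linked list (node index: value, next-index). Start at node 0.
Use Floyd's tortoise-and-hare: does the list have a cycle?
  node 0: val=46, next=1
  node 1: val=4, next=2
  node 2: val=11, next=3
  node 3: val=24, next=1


Floyd's tortoise (slow, +1) and hare (fast, +2):
  init: slow=0, fast=0
  step 1: slow=1, fast=2
  step 2: slow=2, fast=1
  step 3: slow=3, fast=3
  slow == fast at node 3: cycle detected

Cycle: yes


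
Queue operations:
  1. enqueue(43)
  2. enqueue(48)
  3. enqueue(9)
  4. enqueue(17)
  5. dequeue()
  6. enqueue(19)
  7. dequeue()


enqueue(43) -> [43]
enqueue(48) -> [43, 48]
enqueue(9) -> [43, 48, 9]
enqueue(17) -> [43, 48, 9, 17]
dequeue()->43, [48, 9, 17]
enqueue(19) -> [48, 9, 17, 19]
dequeue()->48, [9, 17, 19]

Final queue: [9, 17, 19]


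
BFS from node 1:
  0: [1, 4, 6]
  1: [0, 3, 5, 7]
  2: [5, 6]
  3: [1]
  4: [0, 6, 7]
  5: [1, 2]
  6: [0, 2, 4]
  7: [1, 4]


Visit 1, enqueue [0, 3, 5, 7]
Visit 0, enqueue [4, 6]
Visit 3, enqueue []
Visit 5, enqueue [2]
Visit 7, enqueue []
Visit 4, enqueue []
Visit 6, enqueue []
Visit 2, enqueue []

BFS order: [1, 0, 3, 5, 7, 4, 6, 2]


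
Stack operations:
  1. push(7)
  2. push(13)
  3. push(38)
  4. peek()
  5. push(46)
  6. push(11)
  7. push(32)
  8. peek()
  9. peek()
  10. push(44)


push(7) -> [7]
push(13) -> [7, 13]
push(38) -> [7, 13, 38]
peek()->38
push(46) -> [7, 13, 38, 46]
push(11) -> [7, 13, 38, 46, 11]
push(32) -> [7, 13, 38, 46, 11, 32]
peek()->32
peek()->32
push(44) -> [7, 13, 38, 46, 11, 32, 44]

Final stack: [7, 13, 38, 46, 11, 32, 44]


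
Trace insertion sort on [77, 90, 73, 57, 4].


Initial: [77, 90, 73, 57, 4]
Insert 90: [77, 90, 73, 57, 4]
Insert 73: [73, 77, 90, 57, 4]
Insert 57: [57, 73, 77, 90, 4]
Insert 4: [4, 57, 73, 77, 90]

Sorted: [4, 57, 73, 77, 90]


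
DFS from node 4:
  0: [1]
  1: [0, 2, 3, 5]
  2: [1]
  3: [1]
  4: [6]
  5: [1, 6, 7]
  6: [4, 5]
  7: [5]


Visit 4, push [6]
Visit 6, push [5]
Visit 5, push [7, 1]
Visit 1, push [3, 2, 0]
Visit 0, push []
Visit 2, push []
Visit 3, push []
Visit 7, push []

DFS order: [4, 6, 5, 1, 0, 2, 3, 7]


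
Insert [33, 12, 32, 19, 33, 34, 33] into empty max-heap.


Insert 33: [33]
Insert 12: [33, 12]
Insert 32: [33, 12, 32]
Insert 19: [33, 19, 32, 12]
Insert 33: [33, 33, 32, 12, 19]
Insert 34: [34, 33, 33, 12, 19, 32]
Insert 33: [34, 33, 33, 12, 19, 32, 33]

Final heap: [34, 33, 33, 12, 19, 32, 33]


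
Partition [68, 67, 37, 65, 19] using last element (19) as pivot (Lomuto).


Pivot: 19
Place pivot at 0: [19, 67, 37, 65, 68]

Partitioned: [19, 67, 37, 65, 68]


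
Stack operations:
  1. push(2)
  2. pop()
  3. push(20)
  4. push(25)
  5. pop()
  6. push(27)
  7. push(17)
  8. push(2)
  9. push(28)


push(2) -> [2]
pop()->2, []
push(20) -> [20]
push(25) -> [20, 25]
pop()->25, [20]
push(27) -> [20, 27]
push(17) -> [20, 27, 17]
push(2) -> [20, 27, 17, 2]
push(28) -> [20, 27, 17, 2, 28]

Final stack: [20, 27, 17, 2, 28]


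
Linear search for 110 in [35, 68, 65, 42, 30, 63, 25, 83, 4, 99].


i=0: 35!=110
i=1: 68!=110
i=2: 65!=110
i=3: 42!=110
i=4: 30!=110
i=5: 63!=110
i=6: 25!=110
i=7: 83!=110
i=8: 4!=110
i=9: 99!=110

Not found, 10 comps


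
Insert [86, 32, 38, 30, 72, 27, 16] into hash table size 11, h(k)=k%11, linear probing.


Insert 86: h=9 -> slot 9
Insert 32: h=10 -> slot 10
Insert 38: h=5 -> slot 5
Insert 30: h=8 -> slot 8
Insert 72: h=6 -> slot 6
Insert 27: h=5, 2 probes -> slot 7
Insert 16: h=5, 6 probes -> slot 0

Table: [16, None, None, None, None, 38, 72, 27, 30, 86, 32]


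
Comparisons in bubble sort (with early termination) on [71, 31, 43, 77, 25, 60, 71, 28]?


Algorithm: bubble sort (with early termination)
Input: [71, 31, 43, 77, 25, 60, 71, 28]
Sorted: [25, 28, 31, 43, 60, 71, 71, 77]

28


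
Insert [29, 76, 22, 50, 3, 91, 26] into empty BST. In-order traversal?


Insert 29: root
Insert 76: R from 29
Insert 22: L from 29
Insert 50: R from 29 -> L from 76
Insert 3: L from 29 -> L from 22
Insert 91: R from 29 -> R from 76
Insert 26: L from 29 -> R from 22

In-order: [3, 22, 26, 29, 50, 76, 91]


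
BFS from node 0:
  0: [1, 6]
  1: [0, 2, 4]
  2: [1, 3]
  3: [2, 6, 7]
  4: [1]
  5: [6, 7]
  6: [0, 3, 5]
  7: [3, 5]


Visit 0, enqueue [1, 6]
Visit 1, enqueue [2, 4]
Visit 6, enqueue [3, 5]
Visit 2, enqueue []
Visit 4, enqueue []
Visit 3, enqueue [7]
Visit 5, enqueue []
Visit 7, enqueue []

BFS order: [0, 1, 6, 2, 4, 3, 5, 7]


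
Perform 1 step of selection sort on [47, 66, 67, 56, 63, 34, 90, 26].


Initial: [47, 66, 67, 56, 63, 34, 90, 26]
Step 1: min=26 at 7
  Swap: [26, 66, 67, 56, 63, 34, 90, 47]

After 1 step: [26, 66, 67, 56, 63, 34, 90, 47]


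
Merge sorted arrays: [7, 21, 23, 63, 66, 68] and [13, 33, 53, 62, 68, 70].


Take 7 from A
Take 13 from B
Take 21 from A
Take 23 from A
Take 33 from B
Take 53 from B
Take 62 from B
Take 63 from A
Take 66 from A
Take 68 from A

Merged: [7, 13, 21, 23, 33, 53, 62, 63, 66, 68, 68, 70]


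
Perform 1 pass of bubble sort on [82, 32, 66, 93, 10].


Initial: [82, 32, 66, 93, 10]
Pass 1: [32, 66, 82, 10, 93] (3 swaps)

After 1 pass: [32, 66, 82, 10, 93]


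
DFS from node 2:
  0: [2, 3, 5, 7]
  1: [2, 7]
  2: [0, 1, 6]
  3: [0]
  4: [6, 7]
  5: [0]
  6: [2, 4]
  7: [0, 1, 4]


Visit 2, push [6, 1, 0]
Visit 0, push [7, 5, 3]
Visit 3, push []
Visit 5, push []
Visit 7, push [4, 1]
Visit 1, push []
Visit 4, push [6]
Visit 6, push []

DFS order: [2, 0, 3, 5, 7, 1, 4, 6]


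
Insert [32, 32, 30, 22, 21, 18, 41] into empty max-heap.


Insert 32: [32]
Insert 32: [32, 32]
Insert 30: [32, 32, 30]
Insert 22: [32, 32, 30, 22]
Insert 21: [32, 32, 30, 22, 21]
Insert 18: [32, 32, 30, 22, 21, 18]
Insert 41: [41, 32, 32, 22, 21, 18, 30]

Final heap: [41, 32, 32, 22, 21, 18, 30]


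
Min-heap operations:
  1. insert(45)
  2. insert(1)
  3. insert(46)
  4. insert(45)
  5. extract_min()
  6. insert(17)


insert(45) -> [45]
insert(1) -> [1, 45]
insert(46) -> [1, 45, 46]
insert(45) -> [1, 45, 46, 45]
extract_min()->1, [45, 45, 46]
insert(17) -> [17, 45, 46, 45]

Final heap: [17, 45, 46, 45]


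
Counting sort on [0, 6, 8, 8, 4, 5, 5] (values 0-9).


Input: [0, 6, 8, 8, 4, 5, 5]
Counts: [1, 0, 0, 0, 1, 2, 1, 0, 2, 0]

Sorted: [0, 4, 5, 5, 6, 8, 8]


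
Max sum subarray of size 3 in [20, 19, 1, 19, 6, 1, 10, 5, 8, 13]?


[0:3]: 40
[1:4]: 39
[2:5]: 26
[3:6]: 26
[4:7]: 17
[5:8]: 16
[6:9]: 23
[7:10]: 26

Max: 40 at [0:3]


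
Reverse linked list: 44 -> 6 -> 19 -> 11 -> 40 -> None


Step 1: curr=44, set curr.next=prev(None) | reversed so far: 44
Step 2: curr=6, set curr.next=prev(44) | reversed so far: 6 -> 44
Step 3: curr=19, set curr.next=prev(6) | reversed so far: 19 -> 6 -> 44
Step 4: curr=11, set curr.next=prev(19) | reversed so far: 11 -> 19 -> 6 -> 44
Step 5: curr=40, set curr.next=prev(11) | reversed so far: 40 -> 11 -> 19 -> 6 -> 44

40 -> 11 -> 19 -> 6 -> 44 -> None


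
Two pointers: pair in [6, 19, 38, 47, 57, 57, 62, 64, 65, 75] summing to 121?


lo=0(6)+hi=9(75)=81
lo=1(19)+hi=9(75)=94
lo=2(38)+hi=9(75)=113
lo=3(47)+hi=9(75)=122
lo=3(47)+hi=8(65)=112
lo=4(57)+hi=8(65)=122
lo=4(57)+hi=7(64)=121

Yes: 57+64=121


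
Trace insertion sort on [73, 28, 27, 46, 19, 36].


Initial: [73, 28, 27, 46, 19, 36]
Insert 28: [28, 73, 27, 46, 19, 36]
Insert 27: [27, 28, 73, 46, 19, 36]
Insert 46: [27, 28, 46, 73, 19, 36]
Insert 19: [19, 27, 28, 46, 73, 36]
Insert 36: [19, 27, 28, 36, 46, 73]

Sorted: [19, 27, 28, 36, 46, 73]


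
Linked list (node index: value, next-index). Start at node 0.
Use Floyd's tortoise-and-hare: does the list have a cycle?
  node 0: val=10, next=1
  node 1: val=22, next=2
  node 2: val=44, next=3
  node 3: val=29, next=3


Floyd's tortoise (slow, +1) and hare (fast, +2):
  init: slow=0, fast=0
  step 1: slow=1, fast=2
  step 2: slow=2, fast=3
  step 3: slow=3, fast=3
  slow == fast at node 3: cycle detected

Cycle: yes


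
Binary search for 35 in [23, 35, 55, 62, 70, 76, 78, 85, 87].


Step 1: lo=0, hi=8, mid=4, val=70
Step 2: lo=0, hi=3, mid=1, val=35

Found at index 1


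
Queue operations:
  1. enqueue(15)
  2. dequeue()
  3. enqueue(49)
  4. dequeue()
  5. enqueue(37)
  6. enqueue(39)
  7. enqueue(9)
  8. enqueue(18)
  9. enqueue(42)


enqueue(15) -> [15]
dequeue()->15, []
enqueue(49) -> [49]
dequeue()->49, []
enqueue(37) -> [37]
enqueue(39) -> [37, 39]
enqueue(9) -> [37, 39, 9]
enqueue(18) -> [37, 39, 9, 18]
enqueue(42) -> [37, 39, 9, 18, 42]

Final queue: [37, 39, 9, 18, 42]


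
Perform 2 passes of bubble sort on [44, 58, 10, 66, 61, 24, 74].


Initial: [44, 58, 10, 66, 61, 24, 74]
Pass 1: [44, 10, 58, 61, 24, 66, 74] (3 swaps)
Pass 2: [10, 44, 58, 24, 61, 66, 74] (2 swaps)

After 2 passes: [10, 44, 58, 24, 61, 66, 74]


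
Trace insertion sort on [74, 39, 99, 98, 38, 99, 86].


Initial: [74, 39, 99, 98, 38, 99, 86]
Insert 39: [39, 74, 99, 98, 38, 99, 86]
Insert 99: [39, 74, 99, 98, 38, 99, 86]
Insert 98: [39, 74, 98, 99, 38, 99, 86]
Insert 38: [38, 39, 74, 98, 99, 99, 86]
Insert 99: [38, 39, 74, 98, 99, 99, 86]
Insert 86: [38, 39, 74, 86, 98, 99, 99]

Sorted: [38, 39, 74, 86, 98, 99, 99]


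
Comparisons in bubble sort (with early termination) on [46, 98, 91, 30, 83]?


Algorithm: bubble sort (with early termination)
Input: [46, 98, 91, 30, 83]
Sorted: [30, 46, 83, 91, 98]

10


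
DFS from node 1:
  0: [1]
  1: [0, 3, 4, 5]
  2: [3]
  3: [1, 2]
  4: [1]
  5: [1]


Visit 1, push [5, 4, 3, 0]
Visit 0, push []
Visit 3, push [2]
Visit 2, push []
Visit 4, push []
Visit 5, push []

DFS order: [1, 0, 3, 2, 4, 5]


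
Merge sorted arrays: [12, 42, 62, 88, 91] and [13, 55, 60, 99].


Take 12 from A
Take 13 from B
Take 42 from A
Take 55 from B
Take 60 from B
Take 62 from A
Take 88 from A
Take 91 from A

Merged: [12, 13, 42, 55, 60, 62, 88, 91, 99]


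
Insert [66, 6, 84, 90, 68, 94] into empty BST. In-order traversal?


Insert 66: root
Insert 6: L from 66
Insert 84: R from 66
Insert 90: R from 66 -> R from 84
Insert 68: R from 66 -> L from 84
Insert 94: R from 66 -> R from 84 -> R from 90

In-order: [6, 66, 68, 84, 90, 94]


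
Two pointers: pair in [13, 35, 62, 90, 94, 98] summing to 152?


lo=0(13)+hi=5(98)=111
lo=1(35)+hi=5(98)=133
lo=2(62)+hi=5(98)=160
lo=2(62)+hi=4(94)=156
lo=2(62)+hi=3(90)=152

Yes: 62+90=152


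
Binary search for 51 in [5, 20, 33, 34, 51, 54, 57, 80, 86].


Step 1: lo=0, hi=8, mid=4, val=51

Found at index 4


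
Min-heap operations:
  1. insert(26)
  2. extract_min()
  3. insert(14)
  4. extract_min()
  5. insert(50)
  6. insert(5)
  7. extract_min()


insert(26) -> [26]
extract_min()->26, []
insert(14) -> [14]
extract_min()->14, []
insert(50) -> [50]
insert(5) -> [5, 50]
extract_min()->5, [50]

Final heap: [50]


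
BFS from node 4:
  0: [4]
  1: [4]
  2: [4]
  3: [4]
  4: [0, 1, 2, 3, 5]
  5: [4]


Visit 4, enqueue [0, 1, 2, 3, 5]
Visit 0, enqueue []
Visit 1, enqueue []
Visit 2, enqueue []
Visit 3, enqueue []
Visit 5, enqueue []

BFS order: [4, 0, 1, 2, 3, 5]


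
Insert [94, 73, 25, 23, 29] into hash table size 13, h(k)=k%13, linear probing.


Insert 94: h=3 -> slot 3
Insert 73: h=8 -> slot 8
Insert 25: h=12 -> slot 12
Insert 23: h=10 -> slot 10
Insert 29: h=3, 1 probes -> slot 4

Table: [None, None, None, 94, 29, None, None, None, 73, None, 23, None, 25]


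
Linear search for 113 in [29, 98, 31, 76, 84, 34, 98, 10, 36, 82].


i=0: 29!=113
i=1: 98!=113
i=2: 31!=113
i=3: 76!=113
i=4: 84!=113
i=5: 34!=113
i=6: 98!=113
i=7: 10!=113
i=8: 36!=113
i=9: 82!=113

Not found, 10 comps


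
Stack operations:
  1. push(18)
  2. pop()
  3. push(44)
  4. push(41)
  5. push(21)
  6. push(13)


push(18) -> [18]
pop()->18, []
push(44) -> [44]
push(41) -> [44, 41]
push(21) -> [44, 41, 21]
push(13) -> [44, 41, 21, 13]

Final stack: [44, 41, 21, 13]


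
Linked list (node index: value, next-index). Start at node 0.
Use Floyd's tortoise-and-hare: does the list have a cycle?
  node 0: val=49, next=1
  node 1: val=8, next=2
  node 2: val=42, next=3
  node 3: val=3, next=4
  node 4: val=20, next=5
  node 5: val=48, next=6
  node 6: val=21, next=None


Floyd's tortoise (slow, +1) and hare (fast, +2):
  init: slow=0, fast=0
  step 1: slow=1, fast=2
  step 2: slow=2, fast=4
  step 3: slow=3, fast=6
  step 4: fast -> None, no cycle

Cycle: no


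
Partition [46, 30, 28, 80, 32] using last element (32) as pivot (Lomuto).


Pivot: 32
  30 <= 32: swap -> [30, 46, 28, 80, 32]
  28 <= 32: swap -> [30, 28, 46, 80, 32]
Place pivot at 2: [30, 28, 32, 80, 46]

Partitioned: [30, 28, 32, 80, 46]


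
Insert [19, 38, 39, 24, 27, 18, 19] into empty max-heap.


Insert 19: [19]
Insert 38: [38, 19]
Insert 39: [39, 19, 38]
Insert 24: [39, 24, 38, 19]
Insert 27: [39, 27, 38, 19, 24]
Insert 18: [39, 27, 38, 19, 24, 18]
Insert 19: [39, 27, 38, 19, 24, 18, 19]

Final heap: [39, 27, 38, 19, 24, 18, 19]


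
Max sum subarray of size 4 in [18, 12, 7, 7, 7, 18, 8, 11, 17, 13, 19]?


[0:4]: 44
[1:5]: 33
[2:6]: 39
[3:7]: 40
[4:8]: 44
[5:9]: 54
[6:10]: 49
[7:11]: 60

Max: 60 at [7:11]


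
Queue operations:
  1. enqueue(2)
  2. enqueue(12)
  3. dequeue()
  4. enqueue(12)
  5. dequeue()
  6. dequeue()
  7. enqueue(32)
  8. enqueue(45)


enqueue(2) -> [2]
enqueue(12) -> [2, 12]
dequeue()->2, [12]
enqueue(12) -> [12, 12]
dequeue()->12, [12]
dequeue()->12, []
enqueue(32) -> [32]
enqueue(45) -> [32, 45]

Final queue: [32, 45]


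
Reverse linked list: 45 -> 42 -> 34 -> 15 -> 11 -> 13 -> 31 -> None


Step 1: curr=45, set curr.next=prev(None) | reversed so far: 45
Step 2: curr=42, set curr.next=prev(45) | reversed so far: 42 -> 45
Step 3: curr=34, set curr.next=prev(42) | reversed so far: 34 -> 42 -> 45
Step 4: curr=15, set curr.next=prev(34) | reversed so far: 15 -> 34 -> 42 -> 45
Step 5: curr=11, set curr.next=prev(15) | reversed so far: 11 -> 15 -> 34 -> 42 -> 45
Step 6: curr=13, set curr.next=prev(11) | reversed so far: 13 -> 11 -> 15 -> 34 -> 42 -> 45
Step 7: curr=31, set curr.next=prev(13) | reversed so far: 31 -> 13 -> 11 -> 15 -> 34 -> 42 -> 45

31 -> 13 -> 11 -> 15 -> 34 -> 42 -> 45 -> None


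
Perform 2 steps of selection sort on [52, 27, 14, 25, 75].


Initial: [52, 27, 14, 25, 75]
Step 1: min=14 at 2
  Swap: [14, 27, 52, 25, 75]
Step 2: min=25 at 3
  Swap: [14, 25, 52, 27, 75]

After 2 steps: [14, 25, 52, 27, 75]


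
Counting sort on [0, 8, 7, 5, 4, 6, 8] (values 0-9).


Input: [0, 8, 7, 5, 4, 6, 8]
Counts: [1, 0, 0, 0, 1, 1, 1, 1, 2, 0]

Sorted: [0, 4, 5, 6, 7, 8, 8]


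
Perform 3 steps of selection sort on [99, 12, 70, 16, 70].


Initial: [99, 12, 70, 16, 70]
Step 1: min=12 at 1
  Swap: [12, 99, 70, 16, 70]
Step 2: min=16 at 3
  Swap: [12, 16, 70, 99, 70]
Step 3: min=70 at 2
  Swap: [12, 16, 70, 99, 70]

After 3 steps: [12, 16, 70, 99, 70]


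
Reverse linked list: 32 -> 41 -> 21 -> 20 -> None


Step 1: curr=32, set curr.next=prev(None) | reversed so far: 32
Step 2: curr=41, set curr.next=prev(32) | reversed so far: 41 -> 32
Step 3: curr=21, set curr.next=prev(41) | reversed so far: 21 -> 41 -> 32
Step 4: curr=20, set curr.next=prev(21) | reversed so far: 20 -> 21 -> 41 -> 32

20 -> 21 -> 41 -> 32 -> None


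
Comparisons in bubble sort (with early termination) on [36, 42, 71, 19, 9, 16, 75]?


Algorithm: bubble sort (with early termination)
Input: [36, 42, 71, 19, 9, 16, 75]
Sorted: [9, 16, 19, 36, 42, 71, 75]

20


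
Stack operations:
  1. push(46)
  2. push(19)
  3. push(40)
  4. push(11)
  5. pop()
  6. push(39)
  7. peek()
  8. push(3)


push(46) -> [46]
push(19) -> [46, 19]
push(40) -> [46, 19, 40]
push(11) -> [46, 19, 40, 11]
pop()->11, [46, 19, 40]
push(39) -> [46, 19, 40, 39]
peek()->39
push(3) -> [46, 19, 40, 39, 3]

Final stack: [46, 19, 40, 39, 3]


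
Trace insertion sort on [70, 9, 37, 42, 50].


Initial: [70, 9, 37, 42, 50]
Insert 9: [9, 70, 37, 42, 50]
Insert 37: [9, 37, 70, 42, 50]
Insert 42: [9, 37, 42, 70, 50]
Insert 50: [9, 37, 42, 50, 70]

Sorted: [9, 37, 42, 50, 70]


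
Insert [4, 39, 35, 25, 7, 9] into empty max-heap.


Insert 4: [4]
Insert 39: [39, 4]
Insert 35: [39, 4, 35]
Insert 25: [39, 25, 35, 4]
Insert 7: [39, 25, 35, 4, 7]
Insert 9: [39, 25, 35, 4, 7, 9]

Final heap: [39, 25, 35, 4, 7, 9]


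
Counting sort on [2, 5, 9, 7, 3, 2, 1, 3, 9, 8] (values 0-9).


Input: [2, 5, 9, 7, 3, 2, 1, 3, 9, 8]
Counts: [0, 1, 2, 2, 0, 1, 0, 1, 1, 2]

Sorted: [1, 2, 2, 3, 3, 5, 7, 8, 9, 9]


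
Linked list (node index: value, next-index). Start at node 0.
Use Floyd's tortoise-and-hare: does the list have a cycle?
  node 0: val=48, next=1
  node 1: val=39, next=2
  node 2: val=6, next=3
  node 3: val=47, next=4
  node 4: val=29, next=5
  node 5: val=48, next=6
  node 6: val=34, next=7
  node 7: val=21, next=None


Floyd's tortoise (slow, +1) and hare (fast, +2):
  init: slow=0, fast=0
  step 1: slow=1, fast=2
  step 2: slow=2, fast=4
  step 3: slow=3, fast=6
  step 4: fast 6->7->None, no cycle

Cycle: no


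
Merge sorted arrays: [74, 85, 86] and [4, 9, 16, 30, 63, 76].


Take 4 from B
Take 9 from B
Take 16 from B
Take 30 from B
Take 63 from B
Take 74 from A
Take 76 from B

Merged: [4, 9, 16, 30, 63, 74, 76, 85, 86]


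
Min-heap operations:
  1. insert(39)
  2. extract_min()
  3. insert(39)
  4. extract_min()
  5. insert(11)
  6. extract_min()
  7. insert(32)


insert(39) -> [39]
extract_min()->39, []
insert(39) -> [39]
extract_min()->39, []
insert(11) -> [11]
extract_min()->11, []
insert(32) -> [32]

Final heap: [32]


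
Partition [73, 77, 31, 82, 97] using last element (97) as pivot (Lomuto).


Pivot: 97
  73 <= 97: advance i (no swap)
  77 <= 97: advance i (no swap)
  31 <= 97: advance i (no swap)
  82 <= 97: advance i (no swap)
Place pivot at 4: [73, 77, 31, 82, 97]

Partitioned: [73, 77, 31, 82, 97]


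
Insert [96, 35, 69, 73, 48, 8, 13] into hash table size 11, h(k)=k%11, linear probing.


Insert 96: h=8 -> slot 8
Insert 35: h=2 -> slot 2
Insert 69: h=3 -> slot 3
Insert 73: h=7 -> slot 7
Insert 48: h=4 -> slot 4
Insert 8: h=8, 1 probes -> slot 9
Insert 13: h=2, 3 probes -> slot 5

Table: [None, None, 35, 69, 48, 13, None, 73, 96, 8, None]


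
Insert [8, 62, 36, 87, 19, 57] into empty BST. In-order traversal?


Insert 8: root
Insert 62: R from 8
Insert 36: R from 8 -> L from 62
Insert 87: R from 8 -> R from 62
Insert 19: R from 8 -> L from 62 -> L from 36
Insert 57: R from 8 -> L from 62 -> R from 36

In-order: [8, 19, 36, 57, 62, 87]


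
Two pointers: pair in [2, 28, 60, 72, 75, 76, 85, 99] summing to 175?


lo=0(2)+hi=7(99)=101
lo=1(28)+hi=7(99)=127
lo=2(60)+hi=7(99)=159
lo=3(72)+hi=7(99)=171
lo=4(75)+hi=7(99)=174
lo=5(76)+hi=7(99)=175

Yes: 76+99=175


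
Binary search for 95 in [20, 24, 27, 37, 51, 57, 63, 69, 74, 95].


Step 1: lo=0, hi=9, mid=4, val=51
Step 2: lo=5, hi=9, mid=7, val=69
Step 3: lo=8, hi=9, mid=8, val=74
Step 4: lo=9, hi=9, mid=9, val=95

Found at index 9


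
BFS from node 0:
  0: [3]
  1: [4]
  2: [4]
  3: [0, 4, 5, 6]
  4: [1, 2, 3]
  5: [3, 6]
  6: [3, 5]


Visit 0, enqueue [3]
Visit 3, enqueue [4, 5, 6]
Visit 4, enqueue [1, 2]
Visit 5, enqueue []
Visit 6, enqueue []
Visit 1, enqueue []
Visit 2, enqueue []

BFS order: [0, 3, 4, 5, 6, 1, 2]


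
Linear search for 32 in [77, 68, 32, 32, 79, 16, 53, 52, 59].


i=0: 77!=32
i=1: 68!=32
i=2: 32==32 found!

Found at 2, 3 comps


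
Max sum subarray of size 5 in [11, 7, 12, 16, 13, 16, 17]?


[0:5]: 59
[1:6]: 64
[2:7]: 74

Max: 74 at [2:7]


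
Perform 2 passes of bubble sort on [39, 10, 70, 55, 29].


Initial: [39, 10, 70, 55, 29]
Pass 1: [10, 39, 55, 29, 70] (3 swaps)
Pass 2: [10, 39, 29, 55, 70] (1 swaps)

After 2 passes: [10, 39, 29, 55, 70]


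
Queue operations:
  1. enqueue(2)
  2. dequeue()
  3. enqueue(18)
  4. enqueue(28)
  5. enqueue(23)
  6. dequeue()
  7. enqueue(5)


enqueue(2) -> [2]
dequeue()->2, []
enqueue(18) -> [18]
enqueue(28) -> [18, 28]
enqueue(23) -> [18, 28, 23]
dequeue()->18, [28, 23]
enqueue(5) -> [28, 23, 5]

Final queue: [28, 23, 5]


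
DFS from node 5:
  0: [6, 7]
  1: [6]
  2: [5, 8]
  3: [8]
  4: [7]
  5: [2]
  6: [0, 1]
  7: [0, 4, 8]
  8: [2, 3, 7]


Visit 5, push [2]
Visit 2, push [8]
Visit 8, push [7, 3]
Visit 3, push []
Visit 7, push [4, 0]
Visit 0, push [6]
Visit 6, push [1]
Visit 1, push []
Visit 4, push []

DFS order: [5, 2, 8, 3, 7, 0, 6, 1, 4]


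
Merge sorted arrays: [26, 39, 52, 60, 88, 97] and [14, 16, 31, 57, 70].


Take 14 from B
Take 16 from B
Take 26 from A
Take 31 from B
Take 39 from A
Take 52 from A
Take 57 from B
Take 60 from A
Take 70 from B

Merged: [14, 16, 26, 31, 39, 52, 57, 60, 70, 88, 97]


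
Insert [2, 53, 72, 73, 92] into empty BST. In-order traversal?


Insert 2: root
Insert 53: R from 2
Insert 72: R from 2 -> R from 53
Insert 73: R from 2 -> R from 53 -> R from 72
Insert 92: R from 2 -> R from 53 -> R from 72 -> R from 73

In-order: [2, 53, 72, 73, 92]


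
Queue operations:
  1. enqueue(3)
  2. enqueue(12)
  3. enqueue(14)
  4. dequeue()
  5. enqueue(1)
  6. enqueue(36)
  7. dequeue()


enqueue(3) -> [3]
enqueue(12) -> [3, 12]
enqueue(14) -> [3, 12, 14]
dequeue()->3, [12, 14]
enqueue(1) -> [12, 14, 1]
enqueue(36) -> [12, 14, 1, 36]
dequeue()->12, [14, 1, 36]

Final queue: [14, 1, 36]


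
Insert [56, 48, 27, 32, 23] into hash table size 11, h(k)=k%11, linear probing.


Insert 56: h=1 -> slot 1
Insert 48: h=4 -> slot 4
Insert 27: h=5 -> slot 5
Insert 32: h=10 -> slot 10
Insert 23: h=1, 1 probes -> slot 2

Table: [None, 56, 23, None, 48, 27, None, None, None, None, 32]


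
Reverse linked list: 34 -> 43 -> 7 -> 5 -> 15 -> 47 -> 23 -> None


Step 1: curr=34, set curr.next=prev(None) | reversed so far: 34
Step 2: curr=43, set curr.next=prev(34) | reversed so far: 43 -> 34
Step 3: curr=7, set curr.next=prev(43) | reversed so far: 7 -> 43 -> 34
Step 4: curr=5, set curr.next=prev(7) | reversed so far: 5 -> 7 -> 43 -> 34
Step 5: curr=15, set curr.next=prev(5) | reversed so far: 15 -> 5 -> 7 -> 43 -> 34
Step 6: curr=47, set curr.next=prev(15) | reversed so far: 47 -> 15 -> 5 -> 7 -> 43 -> 34
Step 7: curr=23, set curr.next=prev(47) | reversed so far: 23 -> 47 -> 15 -> 5 -> 7 -> 43 -> 34

23 -> 47 -> 15 -> 5 -> 7 -> 43 -> 34 -> None


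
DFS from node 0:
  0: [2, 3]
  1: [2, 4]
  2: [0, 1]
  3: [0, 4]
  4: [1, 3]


Visit 0, push [3, 2]
Visit 2, push [1]
Visit 1, push [4]
Visit 4, push [3]
Visit 3, push []

DFS order: [0, 2, 1, 4, 3]


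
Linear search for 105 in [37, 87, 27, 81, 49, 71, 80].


i=0: 37!=105
i=1: 87!=105
i=2: 27!=105
i=3: 81!=105
i=4: 49!=105
i=5: 71!=105
i=6: 80!=105

Not found, 7 comps


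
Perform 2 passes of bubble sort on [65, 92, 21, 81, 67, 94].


Initial: [65, 92, 21, 81, 67, 94]
Pass 1: [65, 21, 81, 67, 92, 94] (3 swaps)
Pass 2: [21, 65, 67, 81, 92, 94] (2 swaps)

After 2 passes: [21, 65, 67, 81, 92, 94]


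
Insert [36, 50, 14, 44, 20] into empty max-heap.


Insert 36: [36]
Insert 50: [50, 36]
Insert 14: [50, 36, 14]
Insert 44: [50, 44, 14, 36]
Insert 20: [50, 44, 14, 36, 20]

Final heap: [50, 44, 14, 36, 20]


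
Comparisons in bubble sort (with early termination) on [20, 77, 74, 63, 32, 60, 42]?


Algorithm: bubble sort (with early termination)
Input: [20, 77, 74, 63, 32, 60, 42]
Sorted: [20, 32, 42, 60, 63, 74, 77]

20


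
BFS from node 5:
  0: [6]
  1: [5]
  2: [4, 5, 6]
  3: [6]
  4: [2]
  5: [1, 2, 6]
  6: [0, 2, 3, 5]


Visit 5, enqueue [1, 2, 6]
Visit 1, enqueue []
Visit 2, enqueue [4]
Visit 6, enqueue [0, 3]
Visit 4, enqueue []
Visit 0, enqueue []
Visit 3, enqueue []

BFS order: [5, 1, 2, 6, 4, 0, 3]


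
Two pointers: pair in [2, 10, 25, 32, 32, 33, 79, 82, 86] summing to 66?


lo=0(2)+hi=8(86)=88
lo=0(2)+hi=7(82)=84
lo=0(2)+hi=6(79)=81
lo=0(2)+hi=5(33)=35
lo=1(10)+hi=5(33)=43
lo=2(25)+hi=5(33)=58
lo=3(32)+hi=5(33)=65
lo=4(32)+hi=5(33)=65

No pair found


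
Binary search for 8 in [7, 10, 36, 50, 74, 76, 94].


Step 1: lo=0, hi=6, mid=3, val=50
Step 2: lo=0, hi=2, mid=1, val=10
Step 3: lo=0, hi=0, mid=0, val=7

Not found


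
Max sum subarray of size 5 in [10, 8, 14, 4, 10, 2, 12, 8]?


[0:5]: 46
[1:6]: 38
[2:7]: 42
[3:8]: 36

Max: 46 at [0:5]


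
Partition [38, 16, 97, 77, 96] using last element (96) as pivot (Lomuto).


Pivot: 96
  38 <= 96: advance i (no swap)
  16 <= 96: advance i (no swap)
  77 <= 96: swap -> [38, 16, 77, 97, 96]
Place pivot at 3: [38, 16, 77, 96, 97]

Partitioned: [38, 16, 77, 96, 97]


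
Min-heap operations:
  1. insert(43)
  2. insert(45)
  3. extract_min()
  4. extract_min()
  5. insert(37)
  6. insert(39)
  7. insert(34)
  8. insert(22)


insert(43) -> [43]
insert(45) -> [43, 45]
extract_min()->43, [45]
extract_min()->45, []
insert(37) -> [37]
insert(39) -> [37, 39]
insert(34) -> [34, 39, 37]
insert(22) -> [22, 34, 37, 39]

Final heap: [22, 34, 37, 39]


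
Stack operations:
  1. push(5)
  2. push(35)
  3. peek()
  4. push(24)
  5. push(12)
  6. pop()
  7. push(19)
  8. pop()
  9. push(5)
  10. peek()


push(5) -> [5]
push(35) -> [5, 35]
peek()->35
push(24) -> [5, 35, 24]
push(12) -> [5, 35, 24, 12]
pop()->12, [5, 35, 24]
push(19) -> [5, 35, 24, 19]
pop()->19, [5, 35, 24]
push(5) -> [5, 35, 24, 5]
peek()->5

Final stack: [5, 35, 24, 5]


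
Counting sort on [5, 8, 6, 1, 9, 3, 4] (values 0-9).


Input: [5, 8, 6, 1, 9, 3, 4]
Counts: [0, 1, 0, 1, 1, 1, 1, 0, 1, 1]

Sorted: [1, 3, 4, 5, 6, 8, 9]
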